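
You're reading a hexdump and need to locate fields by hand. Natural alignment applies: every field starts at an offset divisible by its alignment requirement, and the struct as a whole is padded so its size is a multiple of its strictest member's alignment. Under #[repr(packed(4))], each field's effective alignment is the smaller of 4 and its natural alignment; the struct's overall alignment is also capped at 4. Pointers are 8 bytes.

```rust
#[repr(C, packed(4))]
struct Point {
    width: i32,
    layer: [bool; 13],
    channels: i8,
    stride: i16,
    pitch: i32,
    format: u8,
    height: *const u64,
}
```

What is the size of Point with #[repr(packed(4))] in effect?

36

@0: width [4B, align 4] → 4
@4: layer [13B, align 1] → 17
@17: channels [1B, align 1] → 18
@18: stride [2B, align 2] → 20
@20: pitch [4B, align 4] → 24
@24: format [1B, align 1] → 25
+3 pad (align 4)
@28: height [8B, align 4] → 36
size 36, align 4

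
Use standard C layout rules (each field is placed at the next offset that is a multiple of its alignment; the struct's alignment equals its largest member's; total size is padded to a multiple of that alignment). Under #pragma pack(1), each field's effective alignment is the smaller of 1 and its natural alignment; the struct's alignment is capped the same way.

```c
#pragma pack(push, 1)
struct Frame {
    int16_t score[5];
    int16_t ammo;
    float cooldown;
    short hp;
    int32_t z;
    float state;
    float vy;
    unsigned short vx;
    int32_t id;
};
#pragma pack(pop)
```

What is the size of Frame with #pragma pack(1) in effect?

@0: score [10B, align 1] → 10
@10: ammo [2B, align 1] → 12
@12: cooldown [4B, align 1] → 16
@16: hp [2B, align 1] → 18
@18: z [4B, align 1] → 22
@22: state [4B, align 1] → 26
@26: vy [4B, align 1] → 30
@30: vx [2B, align 1] → 32
@32: id [4B, align 1] → 36
size 36, align 1

36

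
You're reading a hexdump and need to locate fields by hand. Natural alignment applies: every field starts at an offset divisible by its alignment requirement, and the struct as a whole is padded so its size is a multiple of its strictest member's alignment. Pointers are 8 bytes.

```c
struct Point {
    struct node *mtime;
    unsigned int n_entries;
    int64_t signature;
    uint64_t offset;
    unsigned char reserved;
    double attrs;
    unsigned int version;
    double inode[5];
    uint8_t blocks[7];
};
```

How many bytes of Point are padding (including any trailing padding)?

16

0..8  mtime  (8B, 8-aligned)
8..12  n_entries  (4B, 4-aligned)
12..16  -- padding (4B)
16..24  signature  (8B, 8-aligned)
24..32  offset  (8B, 8-aligned)
32..33  reserved  (1B, 1-aligned)
33..40  -- padding (7B)
40..48  attrs  (8B, 8-aligned)
48..52  version  (4B, 4-aligned)
52..56  -- padding (4B)
56..96  inode  (40B, 8-aligned)
96..103  blocks  (7B, 1-aligned)
103..104  -- tail padding (1B)
sizeof = 104, alignof = 8
data bytes 88, size 104 → padding 16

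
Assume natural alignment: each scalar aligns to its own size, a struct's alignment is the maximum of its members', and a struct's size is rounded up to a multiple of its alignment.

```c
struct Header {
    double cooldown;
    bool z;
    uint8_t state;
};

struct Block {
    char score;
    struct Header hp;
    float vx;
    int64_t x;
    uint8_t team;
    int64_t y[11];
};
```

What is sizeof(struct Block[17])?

2312

Header: cooldown at 0 (size 8, align 8) → ends 8; z at 8 (size 1, align 1) → ends 9; state at 9 (size 1, align 1) → ends 10; tail pad 6 to reach multiple of 8; total 16 bytes, alignment 8
score at 0 (size 1, align 1) → ends 1
pad 7 to align 8 for hp
hp at 8 (size 16, align 8) → ends 24
vx at 24 (size 4, align 4) → ends 28
pad 4 to align 8 for x
x at 32 (size 8, align 8) → ends 40
team at 40 (size 1, align 1) → ends 41
pad 7 to align 8 for y
y at 48 (size 88, align 8) → ends 136
total 136 bytes, alignment 8
array of 17: 17 × 136 = 2312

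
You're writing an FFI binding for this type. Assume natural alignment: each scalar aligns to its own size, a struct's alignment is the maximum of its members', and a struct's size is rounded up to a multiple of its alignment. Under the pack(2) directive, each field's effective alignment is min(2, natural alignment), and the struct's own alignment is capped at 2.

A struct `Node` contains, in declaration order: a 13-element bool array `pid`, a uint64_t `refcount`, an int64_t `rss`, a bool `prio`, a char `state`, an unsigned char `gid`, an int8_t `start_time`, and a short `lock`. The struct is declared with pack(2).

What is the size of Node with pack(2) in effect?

36

0..13  pid  (13B, 1-aligned)
13..14  -- padding (1B)
14..22  refcount  (8B, 2-aligned)
22..30  rss  (8B, 2-aligned)
30..31  prio  (1B, 1-aligned)
31..32  state  (1B, 1-aligned)
32..33  gid  (1B, 1-aligned)
33..34  start_time  (1B, 1-aligned)
34..36  lock  (2B, 2-aligned)
sizeof = 36, alignof = 2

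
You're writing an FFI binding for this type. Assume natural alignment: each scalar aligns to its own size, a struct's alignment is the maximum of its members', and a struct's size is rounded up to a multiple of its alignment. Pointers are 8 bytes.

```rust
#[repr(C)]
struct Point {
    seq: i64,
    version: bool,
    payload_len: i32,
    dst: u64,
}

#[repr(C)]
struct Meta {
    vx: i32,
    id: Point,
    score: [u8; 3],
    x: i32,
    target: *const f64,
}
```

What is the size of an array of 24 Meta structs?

1152

Point: seq at 0 (size 8, align 8) → ends 8; version at 8 (size 1, align 1) → ends 9; pad 3 to align 4 for payload_len; payload_len at 12 (size 4, align 4) → ends 16; dst at 16 (size 8, align 8) → ends 24; total 24 bytes, alignment 8
vx at 0 (size 4, align 4) → ends 4
pad 4 to align 8 for id
id at 8 (size 24, align 8) → ends 32
score at 32 (size 3, align 1) → ends 35
pad 1 to align 4 for x
x at 36 (size 4, align 4) → ends 40
target at 40 (size 8, align 8) → ends 48
total 48 bytes, alignment 8
array of 24: 24 × 48 = 1152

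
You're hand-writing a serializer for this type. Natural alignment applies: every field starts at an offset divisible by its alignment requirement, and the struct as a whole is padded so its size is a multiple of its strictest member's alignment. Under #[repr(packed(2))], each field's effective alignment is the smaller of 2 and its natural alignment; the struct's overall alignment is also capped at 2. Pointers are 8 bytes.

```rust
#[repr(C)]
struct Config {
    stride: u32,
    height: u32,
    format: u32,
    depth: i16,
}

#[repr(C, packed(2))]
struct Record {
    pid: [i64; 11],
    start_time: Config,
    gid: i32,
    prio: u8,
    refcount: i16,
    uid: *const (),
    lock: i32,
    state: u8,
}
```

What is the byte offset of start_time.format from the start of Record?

96

Config: @0: stride [4B, align 4] → 4; @4: height [4B, align 4] → 8; @8: format [4B, align 4] → 12; @12: depth [2B, align 2] → 14; +2 tail pad (align 4); size 16, align 4
@0: pid [88B, align 2] → 88
@88: start_time [16B, align 2] → 104
within Config: format at 8
88 + 8 = 96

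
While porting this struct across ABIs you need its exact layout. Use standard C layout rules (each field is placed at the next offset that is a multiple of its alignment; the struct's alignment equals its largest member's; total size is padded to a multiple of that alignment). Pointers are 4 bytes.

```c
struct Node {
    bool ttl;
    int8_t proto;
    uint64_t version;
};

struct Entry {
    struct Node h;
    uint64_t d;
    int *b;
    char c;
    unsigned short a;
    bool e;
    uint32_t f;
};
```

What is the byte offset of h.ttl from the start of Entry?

Node: @0: ttl [1B, align 1] → 1; @1: proto [1B, align 1] → 2; +6 pad (align 8); @8: version [8B, align 8] → 16; size 16, align 8
@0: h [16B, align 8] → 16
within Node: ttl at 0
0 + 0 = 0

0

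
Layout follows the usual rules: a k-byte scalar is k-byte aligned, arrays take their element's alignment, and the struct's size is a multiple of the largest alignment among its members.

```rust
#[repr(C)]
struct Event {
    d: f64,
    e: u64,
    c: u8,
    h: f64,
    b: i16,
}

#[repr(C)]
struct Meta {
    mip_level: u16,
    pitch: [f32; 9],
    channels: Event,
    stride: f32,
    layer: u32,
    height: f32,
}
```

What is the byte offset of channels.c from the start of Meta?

Event: d at 0 (size 8, align 8) → ends 8; e at 8 (size 8, align 8) → ends 16; c at 16 (size 1, align 1) → ends 17; pad 7 to align 8 for h; h at 24 (size 8, align 8) → ends 32; b at 32 (size 2, align 2) → ends 34; tail pad 6 to reach multiple of 8; total 40 bytes, alignment 8
mip_level at 0 (size 2, align 2) → ends 2
pad 2 to align 4 for pitch
pitch at 4 (size 36, align 4) → ends 40
channels at 40 (size 40, align 8) → ends 80
within Event: c at 16
40 + 16 = 56

56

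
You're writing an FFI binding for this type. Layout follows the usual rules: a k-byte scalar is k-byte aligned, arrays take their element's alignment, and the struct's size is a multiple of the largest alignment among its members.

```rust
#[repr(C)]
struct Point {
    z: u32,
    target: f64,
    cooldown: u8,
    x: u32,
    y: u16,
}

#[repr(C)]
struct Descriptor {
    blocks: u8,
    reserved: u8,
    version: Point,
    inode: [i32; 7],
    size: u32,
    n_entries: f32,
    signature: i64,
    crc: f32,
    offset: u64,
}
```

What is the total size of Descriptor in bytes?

104 bytes

Point: 0..4  z  (4B, 4-aligned); 4..8  -- padding (4B); 8..16  target  (8B, 8-aligned); 16..17  cooldown  (1B, 1-aligned); 17..20  -- padding (3B); 20..24  x  (4B, 4-aligned); 24..26  y  (2B, 2-aligned); 26..32  -- tail padding (6B); sizeof = 32, alignof = 8
0..1  blocks  (1B, 1-aligned)
1..2  reserved  (1B, 1-aligned)
2..8  -- padding (6B)
8..40  version  (32B, 8-aligned)
40..68  inode  (28B, 4-aligned)
68..72  size  (4B, 4-aligned)
72..76  n_entries  (4B, 4-aligned)
76..80  -- padding (4B)
80..88  signature  (8B, 8-aligned)
88..92  crc  (4B, 4-aligned)
92..96  -- padding (4B)
96..104  offset  (8B, 8-aligned)
sizeof = 104, alignof = 8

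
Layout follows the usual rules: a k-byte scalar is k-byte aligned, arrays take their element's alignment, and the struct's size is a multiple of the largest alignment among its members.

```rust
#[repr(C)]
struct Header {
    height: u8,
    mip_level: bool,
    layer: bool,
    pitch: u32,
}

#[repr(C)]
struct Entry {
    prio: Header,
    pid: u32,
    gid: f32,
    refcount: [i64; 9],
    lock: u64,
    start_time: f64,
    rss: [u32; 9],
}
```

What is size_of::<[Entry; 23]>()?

3312

Header: height at 0 (size 1, align 1) → ends 1; mip_level at 1 (size 1, align 1) → ends 2; layer at 2 (size 1, align 1) → ends 3; pad 1 to align 4 for pitch; pitch at 4 (size 4, align 4) → ends 8; total 8 bytes, alignment 4
prio at 0 (size 8, align 4) → ends 8
pid at 8 (size 4, align 4) → ends 12
gid at 12 (size 4, align 4) → ends 16
refcount at 16 (size 72, align 8) → ends 88
lock at 88 (size 8, align 8) → ends 96
start_time at 96 (size 8, align 8) → ends 104
rss at 104 (size 36, align 4) → ends 140
tail pad 4 to reach multiple of 8
total 144 bytes, alignment 8
array of 23: 23 × 144 = 3312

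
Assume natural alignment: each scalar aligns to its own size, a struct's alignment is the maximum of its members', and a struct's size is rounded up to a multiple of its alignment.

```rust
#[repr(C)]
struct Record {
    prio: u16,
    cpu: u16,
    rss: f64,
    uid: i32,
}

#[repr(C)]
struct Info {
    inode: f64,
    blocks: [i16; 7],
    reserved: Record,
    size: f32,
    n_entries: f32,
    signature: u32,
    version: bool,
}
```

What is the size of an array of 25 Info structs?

Record: 0..2  prio  (2B, 2-aligned); 2..4  cpu  (2B, 2-aligned); 4..8  -- padding (4B); 8..16  rss  (8B, 8-aligned); 16..20  uid  (4B, 4-aligned); 20..24  -- tail padding (4B); sizeof = 24, alignof = 8
0..8  inode  (8B, 8-aligned)
8..22  blocks  (14B, 2-aligned)
22..24  -- padding (2B)
24..48  reserved  (24B, 8-aligned)
48..52  size  (4B, 4-aligned)
52..56  n_entries  (4B, 4-aligned)
56..60  signature  (4B, 4-aligned)
60..61  version  (1B, 1-aligned)
61..64  -- tail padding (3B)
sizeof = 64, alignof = 8
array of 25: 25 × 64 = 1600

1600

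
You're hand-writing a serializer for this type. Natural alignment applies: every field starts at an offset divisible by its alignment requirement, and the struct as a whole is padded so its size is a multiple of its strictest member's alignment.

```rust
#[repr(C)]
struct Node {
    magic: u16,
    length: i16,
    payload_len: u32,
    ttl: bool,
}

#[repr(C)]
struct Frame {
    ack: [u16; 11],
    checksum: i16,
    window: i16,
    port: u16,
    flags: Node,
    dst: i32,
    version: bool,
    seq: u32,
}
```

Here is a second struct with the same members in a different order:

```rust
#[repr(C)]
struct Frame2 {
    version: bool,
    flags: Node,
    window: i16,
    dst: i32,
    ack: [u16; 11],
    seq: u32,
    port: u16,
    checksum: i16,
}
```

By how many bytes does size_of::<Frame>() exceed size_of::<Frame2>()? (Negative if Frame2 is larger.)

Node: @0: magic [2B, align 2] → 2; @2: length [2B, align 2] → 4; @4: payload_len [4B, align 4] → 8; @8: ttl [1B, align 1] → 9; +3 tail pad (align 4); size 12, align 4
@0: ack [22B, align 2] → 22
@22: checksum [2B, align 2] → 24
@24: window [2B, align 2] → 26
@26: port [2B, align 2] → 28
@28: flags [12B, align 4] → 40
@40: dst [4B, align 4] → 44
@44: version [1B, align 1] → 45
+3 pad (align 4)
@48: seq [4B, align 4] → 52
size 52, align 4
— Frame2 —
@0: version [1B, align 1] → 1
+3 pad (align 4)
@4: flags [12B, align 4] → 16
@16: window [2B, align 2] → 18
+2 pad (align 4)
@20: dst [4B, align 4] → 24
@24: ack [22B, align 2] → 46
+2 pad (align 4)
@48: seq [4B, align 4] → 52
@52: port [2B, align 2] → 54
@54: checksum [2B, align 2] → 56
size 56, align 4
52 − 56 = -4

-4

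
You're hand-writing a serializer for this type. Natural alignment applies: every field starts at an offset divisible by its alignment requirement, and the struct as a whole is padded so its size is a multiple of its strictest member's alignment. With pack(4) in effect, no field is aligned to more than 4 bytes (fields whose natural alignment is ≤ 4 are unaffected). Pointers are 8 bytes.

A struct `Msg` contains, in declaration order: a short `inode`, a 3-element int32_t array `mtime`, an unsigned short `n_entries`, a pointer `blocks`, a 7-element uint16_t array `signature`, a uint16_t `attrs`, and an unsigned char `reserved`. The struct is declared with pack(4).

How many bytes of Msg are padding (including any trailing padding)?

7

@0: inode [2B, align 2] → 2
+2 pad (align 4)
@4: mtime [12B, align 4] → 16
@16: n_entries [2B, align 2] → 18
+2 pad (align 4)
@20: blocks [8B, align 4] → 28
@28: signature [14B, align 2] → 42
@42: attrs [2B, align 2] → 44
@44: reserved [1B, align 1] → 45
+3 tail pad (align 4)
size 48, align 4
data bytes 41, size 48 → padding 7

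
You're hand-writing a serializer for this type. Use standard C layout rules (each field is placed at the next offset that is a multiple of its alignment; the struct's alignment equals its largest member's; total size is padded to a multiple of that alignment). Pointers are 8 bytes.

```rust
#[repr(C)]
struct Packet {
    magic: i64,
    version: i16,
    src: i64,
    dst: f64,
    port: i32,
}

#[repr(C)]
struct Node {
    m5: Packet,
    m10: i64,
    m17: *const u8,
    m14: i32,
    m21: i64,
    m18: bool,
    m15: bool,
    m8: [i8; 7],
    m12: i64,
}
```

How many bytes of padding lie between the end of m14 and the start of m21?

Packet: 0..8  magic  (8B, 8-aligned); 8..10  version  (2B, 2-aligned); 10..16  -- padding (6B); 16..24  src  (8B, 8-aligned); 24..32  dst  (8B, 8-aligned); 32..36  port  (4B, 4-aligned); 36..40  -- tail padding (4B); sizeof = 40, alignof = 8
0..40  m5  (40B, 8-aligned)
40..48  m10  (8B, 8-aligned)
48..56  m17  (8B, 8-aligned)
56..60  m14  (4B, 4-aligned)
60..64  -- padding (4B)
64..72  m21  (8B, 8-aligned)

4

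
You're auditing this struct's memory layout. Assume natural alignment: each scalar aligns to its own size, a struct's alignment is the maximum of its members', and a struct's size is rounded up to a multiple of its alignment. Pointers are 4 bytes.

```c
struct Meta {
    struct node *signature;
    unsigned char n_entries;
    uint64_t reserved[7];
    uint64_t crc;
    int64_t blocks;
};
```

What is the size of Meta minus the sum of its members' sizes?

0..4  signature  (4B, 4-aligned)
4..5  n_entries  (1B, 1-aligned)
5..8  -- padding (3B)
8..64  reserved  (56B, 8-aligned)
64..72  crc  (8B, 8-aligned)
72..80  blocks  (8B, 8-aligned)
sizeof = 80, alignof = 8
data bytes 77, size 80 → padding 3

3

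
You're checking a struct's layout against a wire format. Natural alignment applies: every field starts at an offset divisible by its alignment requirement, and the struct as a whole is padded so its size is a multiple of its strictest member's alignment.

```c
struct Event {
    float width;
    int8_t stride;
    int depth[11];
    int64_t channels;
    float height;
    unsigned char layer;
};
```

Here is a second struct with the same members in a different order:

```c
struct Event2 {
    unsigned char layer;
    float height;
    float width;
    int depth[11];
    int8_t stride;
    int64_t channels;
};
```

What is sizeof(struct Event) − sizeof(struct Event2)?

0

width at 0 (size 4, align 4) → ends 4
stride at 4 (size 1, align 1) → ends 5
pad 3 to align 4 for depth
depth at 8 (size 44, align 4) → ends 52
pad 4 to align 8 for channels
channels at 56 (size 8, align 8) → ends 64
height at 64 (size 4, align 4) → ends 68
layer at 68 (size 1, align 1) → ends 69
tail pad 3 to reach multiple of 8
total 72 bytes, alignment 8
— Event2 —
layer at 0 (size 1, align 1) → ends 1
pad 3 to align 4 for height
height at 4 (size 4, align 4) → ends 8
width at 8 (size 4, align 4) → ends 12
depth at 12 (size 44, align 4) → ends 56
stride at 56 (size 1, align 1) → ends 57
pad 7 to align 8 for channels
channels at 64 (size 8, align 8) → ends 72
total 72 bytes, alignment 8
72 − 72 = 0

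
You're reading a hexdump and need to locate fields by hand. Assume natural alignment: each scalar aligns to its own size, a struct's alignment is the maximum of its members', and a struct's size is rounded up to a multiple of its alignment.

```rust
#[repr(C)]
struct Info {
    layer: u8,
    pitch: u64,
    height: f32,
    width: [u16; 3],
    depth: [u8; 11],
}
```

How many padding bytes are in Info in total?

@0: layer [1B, align 1] → 1
+7 pad (align 8)
@8: pitch [8B, align 8] → 16
@16: height [4B, align 4] → 20
@20: width [6B, align 2] → 26
@26: depth [11B, align 1] → 37
+3 tail pad (align 8)
size 40, align 8
data bytes 30, size 40 → padding 10

10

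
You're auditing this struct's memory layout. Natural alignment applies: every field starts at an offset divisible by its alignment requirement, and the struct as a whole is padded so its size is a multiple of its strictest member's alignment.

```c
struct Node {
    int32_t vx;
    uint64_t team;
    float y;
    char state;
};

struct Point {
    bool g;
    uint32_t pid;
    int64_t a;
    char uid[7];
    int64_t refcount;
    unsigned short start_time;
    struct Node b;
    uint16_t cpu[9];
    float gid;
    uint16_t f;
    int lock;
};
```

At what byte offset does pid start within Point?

Node: @0: vx [4B, align 4] → 4; +4 pad (align 8); @8: team [8B, align 8] → 16; @16: y [4B, align 4] → 20; @20: state [1B, align 1] → 21; +3 tail pad (align 8); size 24, align 8
@0: g [1B, align 1] → 1
+3 pad (align 4)
@4: pid [4B, align 4] → 8

4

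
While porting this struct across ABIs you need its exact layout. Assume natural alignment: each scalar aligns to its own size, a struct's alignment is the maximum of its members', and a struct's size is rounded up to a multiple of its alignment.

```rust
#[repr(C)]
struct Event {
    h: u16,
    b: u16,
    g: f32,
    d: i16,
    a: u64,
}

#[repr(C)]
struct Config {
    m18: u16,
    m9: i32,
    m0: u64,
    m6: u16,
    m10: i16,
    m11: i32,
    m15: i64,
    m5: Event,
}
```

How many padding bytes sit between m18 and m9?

2

Event: @0: h [2B, align 2] → 2; @2: b [2B, align 2] → 4; @4: g [4B, align 4] → 8; @8: d [2B, align 2] → 10; +6 pad (align 8); @16: a [8B, align 8] → 24; size 24, align 8
@0: m18 [2B, align 2] → 2
+2 pad (align 4)
@4: m9 [4B, align 4] → 8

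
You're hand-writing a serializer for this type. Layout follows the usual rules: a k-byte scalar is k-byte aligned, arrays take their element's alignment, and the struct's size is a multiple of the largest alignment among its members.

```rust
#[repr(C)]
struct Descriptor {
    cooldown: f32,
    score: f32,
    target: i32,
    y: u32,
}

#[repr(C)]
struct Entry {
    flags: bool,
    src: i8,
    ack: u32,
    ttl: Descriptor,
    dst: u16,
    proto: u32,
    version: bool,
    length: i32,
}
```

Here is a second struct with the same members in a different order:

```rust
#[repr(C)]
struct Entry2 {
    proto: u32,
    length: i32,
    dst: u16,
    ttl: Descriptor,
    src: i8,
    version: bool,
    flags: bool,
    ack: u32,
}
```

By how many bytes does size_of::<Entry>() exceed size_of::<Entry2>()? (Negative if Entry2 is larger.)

4

Descriptor: @0: cooldown [4B, align 4] → 4; @4: score [4B, align 4] → 8; @8: target [4B, align 4] → 12; @12: y [4B, align 4] → 16; size 16, align 4
@0: flags [1B, align 1] → 1
@1: src [1B, align 1] → 2
+2 pad (align 4)
@4: ack [4B, align 4] → 8
@8: ttl [16B, align 4] → 24
@24: dst [2B, align 2] → 26
+2 pad (align 4)
@28: proto [4B, align 4] → 32
@32: version [1B, align 1] → 33
+3 pad (align 4)
@36: length [4B, align 4] → 40
size 40, align 4
— Entry2 —
@0: proto [4B, align 4] → 4
@4: length [4B, align 4] → 8
@8: dst [2B, align 2] → 10
+2 pad (align 4)
@12: ttl [16B, align 4] → 28
@28: src [1B, align 1] → 29
@29: version [1B, align 1] → 30
@30: flags [1B, align 1] → 31
+1 pad (align 4)
@32: ack [4B, align 4] → 36
size 36, align 4
40 − 36 = 4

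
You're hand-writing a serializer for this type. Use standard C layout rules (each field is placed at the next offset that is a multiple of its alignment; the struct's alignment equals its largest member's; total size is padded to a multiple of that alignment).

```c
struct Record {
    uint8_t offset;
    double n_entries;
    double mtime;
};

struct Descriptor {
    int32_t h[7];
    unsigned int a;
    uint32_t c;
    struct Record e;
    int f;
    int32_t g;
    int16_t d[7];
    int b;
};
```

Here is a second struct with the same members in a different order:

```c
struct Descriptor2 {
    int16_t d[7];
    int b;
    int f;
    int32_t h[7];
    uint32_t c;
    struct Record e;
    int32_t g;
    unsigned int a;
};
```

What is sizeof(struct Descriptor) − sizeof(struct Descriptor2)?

Record: offset at 0 (size 1, align 1) → ends 1; pad 7 to align 8 for n_entries; n_entries at 8 (size 8, align 8) → ends 16; mtime at 16 (size 8, align 8) → ends 24; total 24 bytes, alignment 8
h at 0 (size 28, align 4) → ends 28
a at 28 (size 4, align 4) → ends 32
c at 32 (size 4, align 4) → ends 36
pad 4 to align 8 for e
e at 40 (size 24, align 8) → ends 64
f at 64 (size 4, align 4) → ends 68
g at 68 (size 4, align 4) → ends 72
d at 72 (size 14, align 2) → ends 86
pad 2 to align 4 for b
b at 88 (size 4, align 4) → ends 92
tail pad 4 to reach multiple of 8
total 96 bytes, alignment 8
— Descriptor2 —
d at 0 (size 14, align 2) → ends 14
pad 2 to align 4 for b
b at 16 (size 4, align 4) → ends 20
f at 20 (size 4, align 4) → ends 24
h at 24 (size 28, align 4) → ends 52
c at 52 (size 4, align 4) → ends 56
e at 56 (size 24, align 8) → ends 80
g at 80 (size 4, align 4) → ends 84
a at 84 (size 4, align 4) → ends 88
total 88 bytes, alignment 8
96 − 88 = 8

8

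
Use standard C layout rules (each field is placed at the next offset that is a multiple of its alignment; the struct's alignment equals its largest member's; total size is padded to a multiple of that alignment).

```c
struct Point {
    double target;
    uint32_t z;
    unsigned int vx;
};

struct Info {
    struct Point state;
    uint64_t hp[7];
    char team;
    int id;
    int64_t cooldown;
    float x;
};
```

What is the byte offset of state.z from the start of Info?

Point: @0: target [8B, align 8] → 8; @8: z [4B, align 4] → 12; @12: vx [4B, align 4] → 16; size 16, align 8
@0: state [16B, align 8] → 16
within Point: z at 8
0 + 8 = 8

8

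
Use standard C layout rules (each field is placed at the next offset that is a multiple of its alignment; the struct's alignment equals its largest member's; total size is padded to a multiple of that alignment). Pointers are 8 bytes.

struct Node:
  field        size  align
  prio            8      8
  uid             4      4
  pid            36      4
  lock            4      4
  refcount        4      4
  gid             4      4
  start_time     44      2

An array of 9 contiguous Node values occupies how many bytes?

936

@0: prio [8B, align 8] → 8
@8: uid [4B, align 4] → 12
@12: pid [36B, align 4] → 48
@48: lock [4B, align 4] → 52
@52: refcount [4B, align 4] → 56
@56: gid [4B, align 4] → 60
@60: start_time [44B, align 2] → 104
size 104, align 8
array of 9: 9 × 104 = 936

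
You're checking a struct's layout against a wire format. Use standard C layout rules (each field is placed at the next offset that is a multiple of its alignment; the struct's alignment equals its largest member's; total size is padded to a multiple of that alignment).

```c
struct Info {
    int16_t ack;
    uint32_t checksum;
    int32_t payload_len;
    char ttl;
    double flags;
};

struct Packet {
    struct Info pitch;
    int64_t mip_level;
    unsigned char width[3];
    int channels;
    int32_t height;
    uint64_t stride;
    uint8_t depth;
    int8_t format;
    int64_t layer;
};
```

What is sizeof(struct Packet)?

72

Info: 0..2  ack  (2B, 2-aligned); 2..4  -- padding (2B); 4..8  checksum  (4B, 4-aligned); 8..12  payload_len  (4B, 4-aligned); 12..13  ttl  (1B, 1-aligned); 13..16  -- padding (3B); 16..24  flags  (8B, 8-aligned); sizeof = 24, alignof = 8
0..24  pitch  (24B, 8-aligned)
24..32  mip_level  (8B, 8-aligned)
32..35  width  (3B, 1-aligned)
35..36  -- padding (1B)
36..40  channels  (4B, 4-aligned)
40..44  height  (4B, 4-aligned)
44..48  -- padding (4B)
48..56  stride  (8B, 8-aligned)
56..57  depth  (1B, 1-aligned)
57..58  format  (1B, 1-aligned)
58..64  -- padding (6B)
64..72  layer  (8B, 8-aligned)
sizeof = 72, alignof = 8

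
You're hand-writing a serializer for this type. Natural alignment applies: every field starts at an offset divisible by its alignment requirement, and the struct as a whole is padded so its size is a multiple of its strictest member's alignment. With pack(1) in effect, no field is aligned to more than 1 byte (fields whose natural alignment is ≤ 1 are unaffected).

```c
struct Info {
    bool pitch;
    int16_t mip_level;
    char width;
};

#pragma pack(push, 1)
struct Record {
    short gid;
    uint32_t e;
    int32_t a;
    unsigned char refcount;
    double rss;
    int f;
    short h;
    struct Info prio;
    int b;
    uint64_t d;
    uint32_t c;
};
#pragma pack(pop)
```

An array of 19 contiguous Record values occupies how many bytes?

893

Info: pitch at 0 (size 1, align 1) → ends 1; pad 1 to align 2 for mip_level; mip_level at 2 (size 2, align 2) → ends 4; width at 4 (size 1, align 1) → ends 5; tail pad 1 to reach multiple of 2; total 6 bytes, alignment 2
gid at 0 (size 2, align 1) → ends 2
e at 2 (size 4, align 1) → ends 6
a at 6 (size 4, align 1) → ends 10
refcount at 10 (size 1, align 1) → ends 11
rss at 11 (size 8, align 1) → ends 19
f at 19 (size 4, align 1) → ends 23
h at 23 (size 2, align 1) → ends 25
prio at 25 (size 6, align 1) → ends 31
b at 31 (size 4, align 1) → ends 35
d at 35 (size 8, align 1) → ends 43
c at 43 (size 4, align 1) → ends 47
total 47 bytes, alignment 1
array of 19: 19 × 47 = 893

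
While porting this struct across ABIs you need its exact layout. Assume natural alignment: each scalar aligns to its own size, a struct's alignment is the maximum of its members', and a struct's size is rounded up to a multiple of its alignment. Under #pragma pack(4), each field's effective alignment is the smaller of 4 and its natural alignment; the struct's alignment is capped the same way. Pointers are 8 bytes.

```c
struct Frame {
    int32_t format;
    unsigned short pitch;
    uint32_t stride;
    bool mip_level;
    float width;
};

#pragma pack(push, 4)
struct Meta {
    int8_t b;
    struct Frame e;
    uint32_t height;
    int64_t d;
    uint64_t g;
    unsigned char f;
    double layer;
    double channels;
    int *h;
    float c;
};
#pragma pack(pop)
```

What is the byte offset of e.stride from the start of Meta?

12

Frame: format at 0 (size 4, align 4) → ends 4; pitch at 4 (size 2, align 2) → ends 6; pad 2 to align 4 for stride; stride at 8 (size 4, align 4) → ends 12; mip_level at 12 (size 1, align 1) → ends 13; pad 3 to align 4 for width; width at 16 (size 4, align 4) → ends 20; total 20 bytes, alignment 4
b at 0 (size 1, align 1) → ends 1
pad 3 to align 4 for e
e at 4 (size 20, align 4) → ends 24
within Frame: stride at 8
4 + 8 = 12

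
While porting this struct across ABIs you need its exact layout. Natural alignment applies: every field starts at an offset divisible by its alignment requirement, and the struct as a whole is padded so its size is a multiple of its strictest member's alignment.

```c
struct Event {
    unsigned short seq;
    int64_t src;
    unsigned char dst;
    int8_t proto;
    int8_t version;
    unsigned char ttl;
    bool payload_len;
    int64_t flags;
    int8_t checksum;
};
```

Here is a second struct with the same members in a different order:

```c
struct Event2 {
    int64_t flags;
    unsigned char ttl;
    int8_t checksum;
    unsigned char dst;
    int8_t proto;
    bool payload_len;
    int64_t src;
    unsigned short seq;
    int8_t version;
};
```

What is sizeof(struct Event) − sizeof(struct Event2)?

seq at 0 (size 2, align 2) → ends 2
pad 6 to align 8 for src
src at 8 (size 8, align 8) → ends 16
dst at 16 (size 1, align 1) → ends 17
proto at 17 (size 1, align 1) → ends 18
version at 18 (size 1, align 1) → ends 19
ttl at 19 (size 1, align 1) → ends 20
payload_len at 20 (size 1, align 1) → ends 21
pad 3 to align 8 for flags
flags at 24 (size 8, align 8) → ends 32
checksum at 32 (size 1, align 1) → ends 33
tail pad 7 to reach multiple of 8
total 40 bytes, alignment 8
— Event2 —
flags at 0 (size 8, align 8) → ends 8
ttl at 8 (size 1, align 1) → ends 9
checksum at 9 (size 1, align 1) → ends 10
dst at 10 (size 1, align 1) → ends 11
proto at 11 (size 1, align 1) → ends 12
payload_len at 12 (size 1, align 1) → ends 13
pad 3 to align 8 for src
src at 16 (size 8, align 8) → ends 24
seq at 24 (size 2, align 2) → ends 26
version at 26 (size 1, align 1) → ends 27
tail pad 5 to reach multiple of 8
total 32 bytes, alignment 8
40 − 32 = 8

8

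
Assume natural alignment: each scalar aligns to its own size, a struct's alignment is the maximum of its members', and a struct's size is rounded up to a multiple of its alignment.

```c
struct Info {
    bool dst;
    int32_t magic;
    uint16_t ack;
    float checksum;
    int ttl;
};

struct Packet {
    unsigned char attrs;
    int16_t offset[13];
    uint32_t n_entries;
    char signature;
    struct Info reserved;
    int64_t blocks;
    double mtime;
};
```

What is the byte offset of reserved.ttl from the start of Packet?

52

Info: dst at 0 (size 1, align 1) → ends 1; pad 3 to align 4 for magic; magic at 4 (size 4, align 4) → ends 8; ack at 8 (size 2, align 2) → ends 10; pad 2 to align 4 for checksum; checksum at 12 (size 4, align 4) → ends 16; ttl at 16 (size 4, align 4) → ends 20; total 20 bytes, alignment 4
attrs at 0 (size 1, align 1) → ends 1
pad 1 to align 2 for offset
offset at 2 (size 26, align 2) → ends 28
n_entries at 28 (size 4, align 4) → ends 32
signature at 32 (size 1, align 1) → ends 33
pad 3 to align 4 for reserved
reserved at 36 (size 20, align 4) → ends 56
within Info: ttl at 16
36 + 16 = 52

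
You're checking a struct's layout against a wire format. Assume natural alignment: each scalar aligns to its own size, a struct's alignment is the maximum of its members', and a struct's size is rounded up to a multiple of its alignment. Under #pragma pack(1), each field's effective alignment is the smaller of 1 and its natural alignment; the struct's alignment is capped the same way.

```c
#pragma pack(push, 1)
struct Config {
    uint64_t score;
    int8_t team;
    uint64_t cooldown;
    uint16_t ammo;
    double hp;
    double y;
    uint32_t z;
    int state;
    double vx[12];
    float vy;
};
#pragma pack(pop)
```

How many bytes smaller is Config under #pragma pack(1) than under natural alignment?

natural layout:
  score at 0 (size 8, align 8) → ends 8
  team at 8 (size 1, align 1) → ends 9
  pad 7 to align 8 for cooldown
  cooldown at 16 (size 8, align 8) → ends 24
  ammo at 24 (size 2, align 2) → ends 26
  pad 6 to align 8 for hp
  hp at 32 (size 8, align 8) → ends 40
  y at 40 (size 8, align 8) → ends 48
  z at 48 (size 4, align 4) → ends 52
  state at 52 (size 4, align 4) → ends 56
  vx at 56 (size 96, align 8) → ends 152
  vy at 152 (size 4, align 4) → ends 156
  tail pad 4 to reach multiple of 8
  total 160 bytes, alignment 8
packed(1) layout:
  score at 0 (size 8, align 1) → ends 8
  team at 8 (size 1, align 1) → ends 9
  cooldown at 9 (size 8, align 1) → ends 17
  ammo at 17 (size 2, align 1) → ends 19
  hp at 19 (size 8, align 1) → ends 27
  y at 27 (size 8, align 1) → ends 35
  z at 35 (size 4, align 1) → ends 39
  state at 39 (size 4, align 1) → ends 43
  vx at 43 (size 96, align 1) → ends 139
  vy at 139 (size 4, align 1) → ends 143
  total 143 bytes, alignment 1
160 − 143 = 17

17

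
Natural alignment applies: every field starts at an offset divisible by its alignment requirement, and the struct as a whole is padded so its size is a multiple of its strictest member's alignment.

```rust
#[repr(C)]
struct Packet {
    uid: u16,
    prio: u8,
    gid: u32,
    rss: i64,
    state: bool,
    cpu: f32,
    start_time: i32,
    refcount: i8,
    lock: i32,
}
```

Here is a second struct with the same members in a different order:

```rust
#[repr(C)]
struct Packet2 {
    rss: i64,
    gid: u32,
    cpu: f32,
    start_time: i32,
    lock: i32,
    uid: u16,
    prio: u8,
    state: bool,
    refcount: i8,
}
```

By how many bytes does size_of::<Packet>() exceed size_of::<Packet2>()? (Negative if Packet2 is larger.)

0..2  uid  (2B, 2-aligned)
2..3  prio  (1B, 1-aligned)
3..4  -- padding (1B)
4..8  gid  (4B, 4-aligned)
8..16  rss  (8B, 8-aligned)
16..17  state  (1B, 1-aligned)
17..20  -- padding (3B)
20..24  cpu  (4B, 4-aligned)
24..28  start_time  (4B, 4-aligned)
28..29  refcount  (1B, 1-aligned)
29..32  -- padding (3B)
32..36  lock  (4B, 4-aligned)
36..40  -- tail padding (4B)
sizeof = 40, alignof = 8
— Packet2 —
0..8  rss  (8B, 8-aligned)
8..12  gid  (4B, 4-aligned)
12..16  cpu  (4B, 4-aligned)
16..20  start_time  (4B, 4-aligned)
20..24  lock  (4B, 4-aligned)
24..26  uid  (2B, 2-aligned)
26..27  prio  (1B, 1-aligned)
27..28  state  (1B, 1-aligned)
28..29  refcount  (1B, 1-aligned)
29..32  -- tail padding (3B)
sizeof = 32, alignof = 8
40 − 32 = 8

8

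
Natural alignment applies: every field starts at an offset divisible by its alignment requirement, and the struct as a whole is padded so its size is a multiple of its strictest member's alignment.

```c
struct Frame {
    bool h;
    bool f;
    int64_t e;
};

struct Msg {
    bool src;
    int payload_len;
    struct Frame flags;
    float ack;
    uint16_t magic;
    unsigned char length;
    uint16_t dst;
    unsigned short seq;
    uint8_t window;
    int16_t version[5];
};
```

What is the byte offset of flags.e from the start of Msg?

Frame: @0: h [1B, align 1] → 1; @1: f [1B, align 1] → 2; +6 pad (align 8); @8: e [8B, align 8] → 16; size 16, align 8
@0: src [1B, align 1] → 1
+3 pad (align 4)
@4: payload_len [4B, align 4] → 8
@8: flags [16B, align 8] → 24
within Frame: e at 8
8 + 8 = 16

16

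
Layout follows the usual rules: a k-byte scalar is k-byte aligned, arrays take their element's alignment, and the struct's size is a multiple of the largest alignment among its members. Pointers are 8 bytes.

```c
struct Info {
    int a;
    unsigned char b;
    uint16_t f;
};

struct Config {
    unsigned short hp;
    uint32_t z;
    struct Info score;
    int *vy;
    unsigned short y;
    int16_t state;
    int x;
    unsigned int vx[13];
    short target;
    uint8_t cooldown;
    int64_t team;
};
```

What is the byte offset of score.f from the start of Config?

Info: 0..4  a  (4B, 4-aligned); 4..5  b  (1B, 1-aligned); 5..6  -- padding (1B); 6..8  f  (2B, 2-aligned); sizeof = 8, alignof = 4
0..2  hp  (2B, 2-aligned)
2..4  -- padding (2B)
4..8  z  (4B, 4-aligned)
8..16  score  (8B, 4-aligned)
within Info: f at 6
8 + 6 = 14

14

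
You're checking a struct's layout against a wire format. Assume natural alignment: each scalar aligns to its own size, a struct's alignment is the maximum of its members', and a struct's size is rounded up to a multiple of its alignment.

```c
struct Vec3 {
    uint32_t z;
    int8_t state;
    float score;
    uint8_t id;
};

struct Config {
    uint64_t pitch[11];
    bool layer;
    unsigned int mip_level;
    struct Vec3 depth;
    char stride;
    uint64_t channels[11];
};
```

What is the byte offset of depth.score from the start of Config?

Vec3: z at 0 (size 4, align 4) → ends 4; state at 4 (size 1, align 1) → ends 5; pad 3 to align 4 for score; score at 8 (size 4, align 4) → ends 12; id at 12 (size 1, align 1) → ends 13; tail pad 3 to reach multiple of 4; total 16 bytes, alignment 4
pitch at 0 (size 88, align 8) → ends 88
layer at 88 (size 1, align 1) → ends 89
pad 3 to align 4 for mip_level
mip_level at 92 (size 4, align 4) → ends 96
depth at 96 (size 16, align 4) → ends 112
within Vec3: score at 8
96 + 8 = 104

104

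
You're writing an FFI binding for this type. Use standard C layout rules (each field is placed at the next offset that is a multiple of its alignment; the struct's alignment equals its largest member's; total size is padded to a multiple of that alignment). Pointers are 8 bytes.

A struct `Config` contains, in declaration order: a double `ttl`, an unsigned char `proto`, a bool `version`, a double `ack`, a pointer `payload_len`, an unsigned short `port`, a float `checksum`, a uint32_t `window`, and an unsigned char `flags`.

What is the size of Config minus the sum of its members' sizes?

ttl at 0 (size 8, align 8) → ends 8
proto at 8 (size 1, align 1) → ends 9
version at 9 (size 1, align 1) → ends 10
pad 6 to align 8 for ack
ack at 16 (size 8, align 8) → ends 24
payload_len at 24 (size 8, align 8) → ends 32
port at 32 (size 2, align 2) → ends 34
pad 2 to align 4 for checksum
checksum at 36 (size 4, align 4) → ends 40
window at 40 (size 4, align 4) → ends 44
flags at 44 (size 1, align 1) → ends 45
tail pad 3 to reach multiple of 8
total 48 bytes, alignment 8
data bytes 37, size 48 → padding 11

11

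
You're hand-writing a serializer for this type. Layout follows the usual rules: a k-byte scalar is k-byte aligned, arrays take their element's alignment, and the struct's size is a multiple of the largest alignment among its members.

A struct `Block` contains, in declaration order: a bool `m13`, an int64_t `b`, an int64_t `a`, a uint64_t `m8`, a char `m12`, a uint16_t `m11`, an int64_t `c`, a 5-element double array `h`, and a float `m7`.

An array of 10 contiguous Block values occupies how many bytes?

@0: m13 [1B, align 1] → 1
+7 pad (align 8)
@8: b [8B, align 8] → 16
@16: a [8B, align 8] → 24
@24: m8 [8B, align 8] → 32
@32: m12 [1B, align 1] → 33
+1 pad (align 2)
@34: m11 [2B, align 2] → 36
+4 pad (align 8)
@40: c [8B, align 8] → 48
@48: h [40B, align 8] → 88
@88: m7 [4B, align 4] → 92
+4 tail pad (align 8)
size 96, align 8
array of 10: 10 × 96 = 960

960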